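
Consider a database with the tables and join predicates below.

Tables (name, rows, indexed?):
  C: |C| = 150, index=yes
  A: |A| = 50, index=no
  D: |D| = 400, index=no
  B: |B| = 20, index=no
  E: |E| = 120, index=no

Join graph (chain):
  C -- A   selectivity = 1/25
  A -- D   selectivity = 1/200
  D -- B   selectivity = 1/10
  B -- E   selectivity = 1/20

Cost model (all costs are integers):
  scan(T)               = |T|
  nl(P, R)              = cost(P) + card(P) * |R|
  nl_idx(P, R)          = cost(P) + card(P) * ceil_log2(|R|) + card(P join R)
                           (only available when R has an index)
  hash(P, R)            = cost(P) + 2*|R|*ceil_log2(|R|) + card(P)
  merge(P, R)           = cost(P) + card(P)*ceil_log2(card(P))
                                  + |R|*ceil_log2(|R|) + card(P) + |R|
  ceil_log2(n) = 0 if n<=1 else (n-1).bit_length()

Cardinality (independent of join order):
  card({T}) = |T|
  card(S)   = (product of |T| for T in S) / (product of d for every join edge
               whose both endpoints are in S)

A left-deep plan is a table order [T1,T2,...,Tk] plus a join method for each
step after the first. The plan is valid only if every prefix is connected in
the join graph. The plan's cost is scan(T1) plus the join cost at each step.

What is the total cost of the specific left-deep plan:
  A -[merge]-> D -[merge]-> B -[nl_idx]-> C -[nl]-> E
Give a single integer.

step 1: scan A: cost=50, card=50
step 2: join D via merge
    card(P join D) = 50*400/(200) = 100
    cost = 50 + 50*6 + 400*9 + 50 + 400 = 4400
step 3: join B via merge
    card(P join B) = 100*20/(10) = 200
    cost = 4400 + 100*7 + 20*5 + 100 + 20 = 5320
step 4: join C via nl_idx
    card(P join C) = 200*150/(25) = 1200
    cost = 5320 + 200*8 + 1200 = 8120
step 5: join E via nl
    card(P join E) = 1200*120/(20) = 7200
    cost = 8120 + 1200*120 = 152120

152120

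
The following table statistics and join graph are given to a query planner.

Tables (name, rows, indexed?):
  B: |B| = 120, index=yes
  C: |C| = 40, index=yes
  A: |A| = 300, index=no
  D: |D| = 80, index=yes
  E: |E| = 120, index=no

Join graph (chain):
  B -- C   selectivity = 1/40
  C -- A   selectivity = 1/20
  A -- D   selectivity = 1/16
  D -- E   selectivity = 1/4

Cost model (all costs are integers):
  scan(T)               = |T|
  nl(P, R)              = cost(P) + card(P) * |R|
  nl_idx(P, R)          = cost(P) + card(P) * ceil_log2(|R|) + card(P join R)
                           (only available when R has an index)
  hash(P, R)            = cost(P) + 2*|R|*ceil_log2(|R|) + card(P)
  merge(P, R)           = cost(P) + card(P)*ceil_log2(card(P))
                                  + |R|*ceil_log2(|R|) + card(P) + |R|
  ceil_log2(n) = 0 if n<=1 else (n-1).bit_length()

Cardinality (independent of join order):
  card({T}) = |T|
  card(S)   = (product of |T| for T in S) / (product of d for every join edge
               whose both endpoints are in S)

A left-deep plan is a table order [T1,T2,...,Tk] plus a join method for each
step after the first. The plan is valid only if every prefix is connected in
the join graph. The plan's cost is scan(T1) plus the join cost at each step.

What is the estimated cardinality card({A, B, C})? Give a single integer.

1800

Tables in S: A(300), B(120), C(40)
Edges inside S: B-C(d=40), C-A(d=20)
numerator = 300 * 120 * 40 = 1440000
denominator = 40 * 20 = 800
card(S) = 1440000 / 800 = 1800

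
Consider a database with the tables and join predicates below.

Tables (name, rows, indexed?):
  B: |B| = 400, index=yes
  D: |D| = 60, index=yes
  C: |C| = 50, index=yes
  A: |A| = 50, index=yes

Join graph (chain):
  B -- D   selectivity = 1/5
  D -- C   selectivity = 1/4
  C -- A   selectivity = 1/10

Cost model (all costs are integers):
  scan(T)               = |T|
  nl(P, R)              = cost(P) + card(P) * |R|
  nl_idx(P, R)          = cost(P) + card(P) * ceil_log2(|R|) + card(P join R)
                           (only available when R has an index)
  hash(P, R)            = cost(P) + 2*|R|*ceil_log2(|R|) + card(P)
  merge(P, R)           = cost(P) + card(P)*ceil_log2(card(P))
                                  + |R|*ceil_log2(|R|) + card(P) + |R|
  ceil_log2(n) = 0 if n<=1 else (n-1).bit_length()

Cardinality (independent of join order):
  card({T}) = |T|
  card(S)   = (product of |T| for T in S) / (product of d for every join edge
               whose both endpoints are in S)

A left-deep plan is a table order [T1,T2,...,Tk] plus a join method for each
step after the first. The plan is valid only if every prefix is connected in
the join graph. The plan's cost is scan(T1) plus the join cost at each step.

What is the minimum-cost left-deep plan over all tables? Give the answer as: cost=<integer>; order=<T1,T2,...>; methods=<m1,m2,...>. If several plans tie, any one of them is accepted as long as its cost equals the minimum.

cost=12520; order=A,C,D,B; methods=nl_idx,hash,hash

Selinger DP (subsets sized 1..n):
  {B}: scan cost=400, card=400
  {D}: scan cost=60, card=60
  {C}: scan cost=50, card=50
  {A}: scan cost=50, card=50
  {BD}: card=4800; try (D,hash)→1520, (B,merge)→4480, (D,merge)→4820, (B,nl_idx)→5400, (B,hash)→7320, (D,nl_idx)→7600 …(+2); best=1520 via (D,hash)
  {CD}: card=750; try (C,hash)→720, (D,hash)→820, (D,merge)→820, (C,merge)→830, (D,nl_idx)→1100, (C,nl_idx)→1170 …(+2); best=720 via (C,hash)
  {AC}: card=250; try (C,nl_idx)→600, (A,nl_idx)→600, (C,hash)→700, (A,hash)→700, (C,merge)→750, (A,merge)→750 …(+2); best=600 via (C,nl_idx)
  {BCD}: card=60000; try (C,hash)→6920, (B,hash)→8670, (B,merge)→12970, (B,nl_idx)→67470, (C,merge)→69070, (C,nl_idx)→90320 …(+2); best=6920 via (C,hash)
  {ACD}: card=3750; try (D,hash)→1570, (A,hash)→2070, (D,merge)→3270, (D,nl_idx)→5850, (A,nl_idx)→8970, (A,merge)→9320 …(+2); best=1570 via (D,hash)
  {ABCD}: card=300000; try (B,hash)→12520, (B,merge)→54320, (A,hash)→67520, (B,nl_idx)→335320, (A,nl_idx)→666920, (A,merge)→1027270 …(+2); best=12520 via (B,hash)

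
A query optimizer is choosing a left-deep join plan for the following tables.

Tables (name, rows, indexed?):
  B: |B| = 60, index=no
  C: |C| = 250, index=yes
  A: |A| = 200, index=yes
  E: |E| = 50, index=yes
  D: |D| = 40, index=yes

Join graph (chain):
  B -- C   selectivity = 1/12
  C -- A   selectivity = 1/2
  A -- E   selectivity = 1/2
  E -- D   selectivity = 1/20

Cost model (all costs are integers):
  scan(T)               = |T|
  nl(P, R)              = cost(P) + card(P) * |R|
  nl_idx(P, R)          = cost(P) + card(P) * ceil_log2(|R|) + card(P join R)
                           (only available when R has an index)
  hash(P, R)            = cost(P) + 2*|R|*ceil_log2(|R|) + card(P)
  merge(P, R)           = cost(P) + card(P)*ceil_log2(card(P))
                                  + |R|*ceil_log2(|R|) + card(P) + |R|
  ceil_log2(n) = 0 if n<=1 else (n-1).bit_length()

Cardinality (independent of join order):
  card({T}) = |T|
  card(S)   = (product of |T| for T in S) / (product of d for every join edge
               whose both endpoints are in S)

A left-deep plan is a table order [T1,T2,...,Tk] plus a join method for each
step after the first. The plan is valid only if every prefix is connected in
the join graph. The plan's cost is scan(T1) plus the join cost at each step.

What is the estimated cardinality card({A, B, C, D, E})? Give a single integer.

Tables in S: A(200), B(60), C(250), D(40), E(50)
Edges inside S: B-C(d=12), C-A(d=2), A-E(d=2), E-D(d=20)
numerator = 200 * 60 * 250 * 40 * 50 = 6000000000
denominator = 12 * 2 * 2 * 20 = 960
card(S) = 6000000000 / 960 = 6250000

6250000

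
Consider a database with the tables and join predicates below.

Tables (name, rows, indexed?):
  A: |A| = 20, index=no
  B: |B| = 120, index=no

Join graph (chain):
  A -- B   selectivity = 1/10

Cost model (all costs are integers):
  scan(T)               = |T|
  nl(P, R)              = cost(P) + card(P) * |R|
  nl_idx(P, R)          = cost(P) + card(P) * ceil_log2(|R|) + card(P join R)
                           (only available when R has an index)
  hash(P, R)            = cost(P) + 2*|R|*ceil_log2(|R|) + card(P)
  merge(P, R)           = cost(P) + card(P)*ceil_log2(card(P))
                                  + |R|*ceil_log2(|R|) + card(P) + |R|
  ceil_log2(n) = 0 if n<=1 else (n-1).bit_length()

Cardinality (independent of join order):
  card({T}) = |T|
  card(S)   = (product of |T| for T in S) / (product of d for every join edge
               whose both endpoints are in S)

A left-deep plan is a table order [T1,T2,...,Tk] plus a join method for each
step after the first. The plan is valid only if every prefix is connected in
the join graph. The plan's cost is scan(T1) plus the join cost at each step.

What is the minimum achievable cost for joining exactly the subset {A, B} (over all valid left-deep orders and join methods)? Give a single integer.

Selinger DP over subsets of {A,B}:
  {A}: scan cost=20, card=20
  {B}: scan cost=120, card=120
  {AB}: card=240; try (A,hash)→440, (B,merge)→1100, (A,merge)→1200, (B,hash)→1720, (B,nl)→2420, (A,nl)→2520; best=440 via (A,hash)

440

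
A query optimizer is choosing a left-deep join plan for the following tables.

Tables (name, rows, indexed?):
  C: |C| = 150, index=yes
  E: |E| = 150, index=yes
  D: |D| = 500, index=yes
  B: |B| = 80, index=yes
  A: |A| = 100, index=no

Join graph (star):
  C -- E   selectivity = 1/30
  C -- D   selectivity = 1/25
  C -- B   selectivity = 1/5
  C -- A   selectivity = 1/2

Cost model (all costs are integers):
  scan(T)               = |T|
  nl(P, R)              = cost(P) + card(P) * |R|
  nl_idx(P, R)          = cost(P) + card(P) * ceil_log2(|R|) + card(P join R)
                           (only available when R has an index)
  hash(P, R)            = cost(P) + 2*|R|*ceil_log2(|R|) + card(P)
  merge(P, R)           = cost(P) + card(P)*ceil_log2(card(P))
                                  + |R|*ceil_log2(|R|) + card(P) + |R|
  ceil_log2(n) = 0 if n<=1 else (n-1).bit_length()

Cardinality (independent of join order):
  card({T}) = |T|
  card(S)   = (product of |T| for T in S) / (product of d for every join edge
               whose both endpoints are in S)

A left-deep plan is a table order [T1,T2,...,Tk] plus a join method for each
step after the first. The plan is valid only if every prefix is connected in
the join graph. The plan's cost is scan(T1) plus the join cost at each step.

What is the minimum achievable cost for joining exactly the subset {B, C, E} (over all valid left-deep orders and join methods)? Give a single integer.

Selinger DP over subsets of {B,C,E}:
  {C}: scan cost=150, card=150
  {E}: scan cost=150, card=150
  {B}: scan cost=80, card=80
  {CE}: card=750; try (E,nl_idx)→2100, (C,nl_idx)→2100, (E,hash)→2700, (C,hash)→2700, (E,merge)→2850, (C,merge)→2850 …(+2); best=2100 via (E,nl_idx)
  {BC}: card=2400; try (B,hash)→1420, (C,merge)→2070, (B,merge)→2140, (C,hash)→2560, (C,nl_idx)→3120, (B,nl_idx)→3600 …(+2); best=1420 via (B,hash)
  {BCE}: card=12000; try (B,hash)→3970, (E,hash)→6220, (B,merge)→10990, (B,nl_idx)→19350, (E,nl_idx)→32620, (E,merge)→33970 …(+2); best=3970 via (B,hash)

3970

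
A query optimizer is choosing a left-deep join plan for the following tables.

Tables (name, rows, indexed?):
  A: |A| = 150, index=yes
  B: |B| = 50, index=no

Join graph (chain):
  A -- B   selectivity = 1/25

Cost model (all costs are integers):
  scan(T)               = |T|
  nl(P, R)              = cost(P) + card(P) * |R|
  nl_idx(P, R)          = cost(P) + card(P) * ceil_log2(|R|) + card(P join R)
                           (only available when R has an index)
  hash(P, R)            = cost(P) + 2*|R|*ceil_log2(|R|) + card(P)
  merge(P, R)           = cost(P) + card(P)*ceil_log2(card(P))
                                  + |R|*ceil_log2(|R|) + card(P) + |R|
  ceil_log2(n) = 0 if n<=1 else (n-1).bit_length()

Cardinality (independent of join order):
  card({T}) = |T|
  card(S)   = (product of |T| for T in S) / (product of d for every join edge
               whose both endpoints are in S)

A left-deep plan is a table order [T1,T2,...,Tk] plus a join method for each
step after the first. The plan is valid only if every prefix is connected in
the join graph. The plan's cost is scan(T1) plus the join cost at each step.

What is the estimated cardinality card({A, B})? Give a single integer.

Tables in S: A(150), B(50)
Edges inside S: A-B(d=25)
numerator = 150 * 50 = 7500
denominator = 25 = 25
card(S) = 7500 / 25 = 300

300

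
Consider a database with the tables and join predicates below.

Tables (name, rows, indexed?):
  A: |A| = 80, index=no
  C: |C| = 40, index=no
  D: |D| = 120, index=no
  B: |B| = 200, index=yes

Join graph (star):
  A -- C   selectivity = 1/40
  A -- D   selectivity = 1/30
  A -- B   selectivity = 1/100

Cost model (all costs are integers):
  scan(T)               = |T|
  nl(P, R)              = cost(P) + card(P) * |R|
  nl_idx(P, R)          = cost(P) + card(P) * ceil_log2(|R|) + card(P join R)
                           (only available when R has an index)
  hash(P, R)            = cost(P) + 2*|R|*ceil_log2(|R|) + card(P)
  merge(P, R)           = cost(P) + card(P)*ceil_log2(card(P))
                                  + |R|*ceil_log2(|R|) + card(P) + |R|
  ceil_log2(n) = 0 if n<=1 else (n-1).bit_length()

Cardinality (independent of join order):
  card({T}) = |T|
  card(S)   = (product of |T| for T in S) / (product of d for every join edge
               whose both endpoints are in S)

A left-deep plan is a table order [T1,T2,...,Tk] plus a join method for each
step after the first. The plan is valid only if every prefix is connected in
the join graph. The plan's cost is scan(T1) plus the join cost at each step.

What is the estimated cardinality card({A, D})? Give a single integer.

320

Tables in S: A(80), D(120)
Edges inside S: A-D(d=30)
numerator = 80 * 120 = 9600
denominator = 30 = 30
card(S) = 9600 / 30 = 320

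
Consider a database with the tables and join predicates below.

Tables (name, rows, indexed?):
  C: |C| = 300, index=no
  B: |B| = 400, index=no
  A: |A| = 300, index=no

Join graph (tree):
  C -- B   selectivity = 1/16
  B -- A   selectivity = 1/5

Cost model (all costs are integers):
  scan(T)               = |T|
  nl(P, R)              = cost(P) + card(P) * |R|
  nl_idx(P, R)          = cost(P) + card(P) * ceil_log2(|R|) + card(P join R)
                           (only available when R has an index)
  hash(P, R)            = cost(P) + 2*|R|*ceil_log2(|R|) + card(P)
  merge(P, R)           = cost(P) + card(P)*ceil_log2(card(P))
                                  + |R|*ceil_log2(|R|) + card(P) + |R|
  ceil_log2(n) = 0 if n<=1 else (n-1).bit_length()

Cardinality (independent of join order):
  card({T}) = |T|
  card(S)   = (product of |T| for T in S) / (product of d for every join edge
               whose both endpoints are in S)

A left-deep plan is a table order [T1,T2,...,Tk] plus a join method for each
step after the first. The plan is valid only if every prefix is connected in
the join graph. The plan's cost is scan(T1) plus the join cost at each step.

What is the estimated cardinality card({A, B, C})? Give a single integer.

Tables in S: A(300), B(400), C(300)
Edges inside S: C-B(d=16), B-A(d=5)
numerator = 300 * 400 * 300 = 36000000
denominator = 16 * 5 = 80
card(S) = 36000000 / 80 = 450000

450000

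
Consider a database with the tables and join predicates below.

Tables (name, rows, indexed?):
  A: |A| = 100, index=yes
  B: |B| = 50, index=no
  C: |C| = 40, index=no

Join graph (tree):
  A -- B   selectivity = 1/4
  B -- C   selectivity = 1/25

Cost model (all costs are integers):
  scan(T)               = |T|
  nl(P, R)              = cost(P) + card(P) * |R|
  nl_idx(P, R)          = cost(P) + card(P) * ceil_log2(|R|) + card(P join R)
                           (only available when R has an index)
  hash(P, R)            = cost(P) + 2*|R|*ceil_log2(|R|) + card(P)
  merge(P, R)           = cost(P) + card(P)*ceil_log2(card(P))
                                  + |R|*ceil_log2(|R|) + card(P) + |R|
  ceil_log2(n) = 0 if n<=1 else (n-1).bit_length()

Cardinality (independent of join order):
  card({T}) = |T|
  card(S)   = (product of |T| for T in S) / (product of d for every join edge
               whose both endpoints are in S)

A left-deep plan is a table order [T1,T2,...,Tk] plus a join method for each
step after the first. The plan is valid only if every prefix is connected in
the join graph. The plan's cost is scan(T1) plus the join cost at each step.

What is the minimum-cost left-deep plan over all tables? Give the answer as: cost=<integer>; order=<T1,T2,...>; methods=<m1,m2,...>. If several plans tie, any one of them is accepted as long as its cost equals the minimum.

Selinger DP (subsets sized 1..n):
  {A}: scan cost=100, card=100
  {B}: scan cost=50, card=50
  {C}: scan cost=40, card=40
  {AB}: card=1250; try (B,hash)→800, (A,merge)→1200, (B,merge)→1250, (A,hash)→1500, (A,nl_idx)→1650, (A,nl)→5050 …(+1); best=800 via (B,hash)
  {BC}: card=80; try (C,hash)→580, (B,merge)→670, (C,merge)→680, (B,hash)→680, (B,nl)→2040, (C,nl)→2050; best=580 via (C,hash)
  {ABC}: card=2000; try (A,merge)→2020, (A,hash)→2060, (C,hash)→2530, (A,nl_idx)→3140, (A,nl)→8580, (C,merge)→16080 …(+1); best=2020 via (A,merge)

cost=2020; order=B,C,A; methods=hash,merge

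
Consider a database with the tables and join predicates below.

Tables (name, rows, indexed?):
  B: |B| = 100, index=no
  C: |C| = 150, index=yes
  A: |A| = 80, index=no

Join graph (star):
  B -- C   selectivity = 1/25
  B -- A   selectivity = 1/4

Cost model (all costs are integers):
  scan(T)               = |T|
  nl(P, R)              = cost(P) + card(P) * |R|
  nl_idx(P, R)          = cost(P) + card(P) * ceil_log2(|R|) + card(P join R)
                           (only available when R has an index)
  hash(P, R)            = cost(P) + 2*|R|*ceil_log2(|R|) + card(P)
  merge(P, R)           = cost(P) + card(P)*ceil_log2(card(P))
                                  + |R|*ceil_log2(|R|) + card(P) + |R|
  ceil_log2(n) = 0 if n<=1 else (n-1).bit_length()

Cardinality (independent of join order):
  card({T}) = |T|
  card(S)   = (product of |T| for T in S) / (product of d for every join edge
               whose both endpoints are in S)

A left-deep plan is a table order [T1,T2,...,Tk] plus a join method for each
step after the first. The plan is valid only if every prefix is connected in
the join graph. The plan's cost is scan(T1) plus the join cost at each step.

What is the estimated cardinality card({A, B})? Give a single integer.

Tables in S: A(80), B(100)
Edges inside S: B-A(d=4)
numerator = 80 * 100 = 8000
denominator = 4 = 4
card(S) = 8000 / 4 = 2000

2000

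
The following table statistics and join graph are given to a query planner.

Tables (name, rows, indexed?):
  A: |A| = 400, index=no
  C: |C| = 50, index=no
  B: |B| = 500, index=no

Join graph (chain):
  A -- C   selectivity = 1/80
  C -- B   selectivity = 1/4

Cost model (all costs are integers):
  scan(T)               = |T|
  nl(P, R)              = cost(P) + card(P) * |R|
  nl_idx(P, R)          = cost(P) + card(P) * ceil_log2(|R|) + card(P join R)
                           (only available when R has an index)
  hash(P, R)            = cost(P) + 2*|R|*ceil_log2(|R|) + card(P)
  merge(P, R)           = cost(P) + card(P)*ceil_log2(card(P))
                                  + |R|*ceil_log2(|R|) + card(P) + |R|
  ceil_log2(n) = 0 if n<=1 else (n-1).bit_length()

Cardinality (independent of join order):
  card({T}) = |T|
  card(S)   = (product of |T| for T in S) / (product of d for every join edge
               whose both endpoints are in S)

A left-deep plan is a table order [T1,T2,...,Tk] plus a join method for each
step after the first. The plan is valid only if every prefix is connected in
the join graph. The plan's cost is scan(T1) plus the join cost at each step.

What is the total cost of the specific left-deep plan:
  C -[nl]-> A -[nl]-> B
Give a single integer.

step 1: scan C: cost=50, card=50
step 2: join A via nl
    card(P join A) = 50*400/(80) = 250
    cost = 50 + 50*400 = 20050
step 3: join B via nl
    card(P join B) = 250*500/(4) = 31250
    cost = 20050 + 250*500 = 145050

145050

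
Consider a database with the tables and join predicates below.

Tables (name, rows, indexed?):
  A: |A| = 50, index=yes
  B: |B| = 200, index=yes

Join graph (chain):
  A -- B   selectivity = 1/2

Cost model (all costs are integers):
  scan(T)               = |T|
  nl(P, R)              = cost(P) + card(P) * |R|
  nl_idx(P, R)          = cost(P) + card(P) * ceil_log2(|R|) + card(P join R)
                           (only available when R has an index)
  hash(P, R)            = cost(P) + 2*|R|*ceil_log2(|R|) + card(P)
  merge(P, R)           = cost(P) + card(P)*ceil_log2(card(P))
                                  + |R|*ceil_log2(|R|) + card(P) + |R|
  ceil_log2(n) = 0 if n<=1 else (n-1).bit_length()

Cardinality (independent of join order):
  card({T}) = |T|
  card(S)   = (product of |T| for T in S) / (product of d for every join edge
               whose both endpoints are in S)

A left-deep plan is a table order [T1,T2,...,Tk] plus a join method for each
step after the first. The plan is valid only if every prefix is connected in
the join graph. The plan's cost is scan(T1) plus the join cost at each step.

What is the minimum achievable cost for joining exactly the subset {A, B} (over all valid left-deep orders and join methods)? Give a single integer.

Selinger DP over subsets of {A,B}:
  {A}: scan cost=50, card=50
  {B}: scan cost=200, card=200
  {AB}: card=5000; try (A,hash)→1000, (B,merge)→2200, (A,merge)→2350, (B,hash)→3300, (B,nl_idx)→5450, (A,nl_idx)→6400 …(+2); best=1000 via (A,hash)

1000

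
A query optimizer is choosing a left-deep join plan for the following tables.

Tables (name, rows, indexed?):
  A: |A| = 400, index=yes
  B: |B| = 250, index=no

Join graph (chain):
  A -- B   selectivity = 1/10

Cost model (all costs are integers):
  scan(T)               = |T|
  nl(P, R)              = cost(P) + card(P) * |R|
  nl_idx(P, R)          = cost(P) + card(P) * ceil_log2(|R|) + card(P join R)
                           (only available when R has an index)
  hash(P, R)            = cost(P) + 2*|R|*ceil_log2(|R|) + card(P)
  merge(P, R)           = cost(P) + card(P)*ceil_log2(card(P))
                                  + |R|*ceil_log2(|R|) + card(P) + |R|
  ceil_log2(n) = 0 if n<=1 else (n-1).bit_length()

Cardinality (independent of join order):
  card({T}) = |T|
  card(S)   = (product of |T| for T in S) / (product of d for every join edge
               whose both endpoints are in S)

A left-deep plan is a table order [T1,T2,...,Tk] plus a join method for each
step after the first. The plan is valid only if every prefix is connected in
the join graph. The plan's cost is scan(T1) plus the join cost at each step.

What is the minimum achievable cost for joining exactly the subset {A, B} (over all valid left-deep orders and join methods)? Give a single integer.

Selinger DP over subsets of {A,B}:
  {A}: scan cost=400, card=400
  {B}: scan cost=250, card=250
  {AB}: card=10000; try (B,hash)→4800, (A,merge)→6500, (B,merge)→6650, (A,hash)→7700, (A,nl_idx)→12500, (A,nl)→100250 …(+1); best=4800 via (B,hash)

4800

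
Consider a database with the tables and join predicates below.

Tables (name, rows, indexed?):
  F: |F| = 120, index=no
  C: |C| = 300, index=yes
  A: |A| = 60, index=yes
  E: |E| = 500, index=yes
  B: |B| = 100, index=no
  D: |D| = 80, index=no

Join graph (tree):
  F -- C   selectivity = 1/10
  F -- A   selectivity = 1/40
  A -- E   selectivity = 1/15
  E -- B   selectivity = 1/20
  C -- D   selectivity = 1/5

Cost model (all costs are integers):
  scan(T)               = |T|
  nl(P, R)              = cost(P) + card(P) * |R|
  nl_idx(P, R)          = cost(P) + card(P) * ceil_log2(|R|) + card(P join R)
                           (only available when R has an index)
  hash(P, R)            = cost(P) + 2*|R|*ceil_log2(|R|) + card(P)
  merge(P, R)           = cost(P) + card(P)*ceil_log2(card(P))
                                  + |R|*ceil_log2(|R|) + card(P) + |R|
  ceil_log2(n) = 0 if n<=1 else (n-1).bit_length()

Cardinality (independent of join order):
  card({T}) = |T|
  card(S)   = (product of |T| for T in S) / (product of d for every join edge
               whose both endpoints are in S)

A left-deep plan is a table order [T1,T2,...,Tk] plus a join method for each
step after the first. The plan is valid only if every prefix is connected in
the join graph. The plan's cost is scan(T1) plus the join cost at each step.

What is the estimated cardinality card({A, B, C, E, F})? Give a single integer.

900000

Tables in S: A(60), B(100), C(300), E(500), F(120)
Edges inside S: F-C(d=10), F-A(d=40), A-E(d=15), E-B(d=20)
numerator = 60 * 100 * 300 * 500 * 120 = 108000000000
denominator = 10 * 40 * 15 * 20 = 120000
card(S) = 108000000000 / 120000 = 900000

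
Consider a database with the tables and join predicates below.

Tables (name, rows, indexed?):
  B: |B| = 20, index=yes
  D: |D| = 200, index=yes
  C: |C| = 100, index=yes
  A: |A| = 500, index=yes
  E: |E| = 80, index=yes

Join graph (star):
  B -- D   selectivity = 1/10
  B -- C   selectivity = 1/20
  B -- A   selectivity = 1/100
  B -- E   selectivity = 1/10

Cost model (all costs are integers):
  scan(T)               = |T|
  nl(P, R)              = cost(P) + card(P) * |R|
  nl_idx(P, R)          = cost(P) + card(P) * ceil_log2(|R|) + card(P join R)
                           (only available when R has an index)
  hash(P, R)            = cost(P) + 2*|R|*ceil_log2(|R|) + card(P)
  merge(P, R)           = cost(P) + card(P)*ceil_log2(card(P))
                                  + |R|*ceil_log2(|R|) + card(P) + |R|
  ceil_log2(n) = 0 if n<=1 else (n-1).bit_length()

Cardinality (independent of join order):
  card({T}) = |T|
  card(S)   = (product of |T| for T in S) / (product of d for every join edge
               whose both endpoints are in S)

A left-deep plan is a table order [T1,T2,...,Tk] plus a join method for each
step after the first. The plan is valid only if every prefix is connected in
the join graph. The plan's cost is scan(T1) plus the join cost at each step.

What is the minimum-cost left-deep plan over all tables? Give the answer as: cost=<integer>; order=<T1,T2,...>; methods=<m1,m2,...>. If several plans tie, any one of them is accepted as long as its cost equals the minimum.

Selinger DP (subsets sized 1..n):
  {B}: scan cost=20, card=20
  {D}: scan cost=200, card=200
  {C}: scan cost=100, card=100
  {A}: scan cost=500, card=500
  {E}: scan cost=80, card=80
  {BD}: card=400; try (D,nl_idx)→580, (B,hash)→600, (B,nl_idx)→1600, (D,merge)→1940, (B,merge)→2120, (D,hash)→3240 …(+2); best=580 via (D,nl_idx)
  {BC}: card=100; try (C,nl_idx)→260, (B,hash)→400, (B,nl_idx)→700, (C,merge)→940, (B,merge)→1020, (C,hash)→1440 …(+2); best=260 via (C,nl_idx)
  {AB}: card=100; try (A,nl_idx)→300, (B,hash)→1200, (B,nl_idx)→3100, (A,merge)→5140, (B,merge)→5620, (A,hash)→9040 …(+2); best=300 via (A,nl_idx)
  {BE}: card=160; try (E,nl_idx)→320, (B,hash)→360, (B,nl_idx)→640, (E,merge)→780, (B,merge)→840, (E,hash)→1160 …(+2); best=320 via (E,nl_idx)
  {BCD}: card=2000; try (C,hash)→2380, (D,merge)→2860, (D,nl_idx)→3060, (D,hash)→3560, (C,merge)→5380, (C,nl_idx)→5380 …(+2); best=2380 via (C,hash)
  {ABD}: card=2000; try (D,merge)→2900, (D,nl_idx)→3100, (D,hash)→3600, (A,nl_idx)→6180, (A,merge)→9580, (A,hash)→9980 …(+2); best=2900 via (D,merge)
  {BDE}: card=3200; try (E,hash)→2100, (D,merge)→3560, (D,hash)→3680, (D,nl_idx)→4800, (E,merge)→5220, (E,nl_idx)→6580 …(+2); best=2100 via (E,hash)
  {ABC}: card=500; try (C,nl_idx)→1500, (A,nl_idx)→1660, (C,hash)→1800, (C,merge)→1900, (A,merge)→6060, (A,hash)→9360 …(+2); best=1500 via (C,nl_idx)
  {BCE}: card=800; try (E,hash)→1480, (E,merge)→1700, (E,nl_idx)→1760, (C,hash)→1880, (C,nl_idx)→2240, (C,merge)→2560 …(+2); best=1480 via (E,hash)
  {ABE}: card=800; try (E,hash)→1520, (E,merge)→1740, (E,nl_idx)→1800, (A,nl_idx)→2560, (A,merge)→6760, (E,nl)→8300 …(+2); best=1520 via (E,hash)
  {ABCD}: card=10000; try (D,hash)→5200, (C,hash)→6300, (D,merge)→8300, (A,hash)→13380, (D,nl_idx)→15500, (C,nl_idx)→26900 …(+6); best=5200 via (D,hash)
  {BCDE}: card=16000; try (D,hash)→5480, (E,hash)→5500, (C,hash)→6700, (D,merge)→12080, (D,nl_idx)→23880, (E,merge)→27020 …(+6); best=5480 via (D,hash)
  {ABDE}: card=16000; try (D,hash)→5520, (E,hash)→6020, (D,merge)→12120, (A,hash)→14300, (D,nl_idx)→23920, (E,merge)→27540 …(+6); best=5520 via (D,hash)
  {ABCE}: card=4000; try (E,hash)→3120, (C,hash)→3720, (E,merge)→7140, (E,nl_idx)→9000, (C,merge)→11120, (C,nl_idx)→11120 …(+6); best=3120 via (E,hash)
  {ABCDE}: card=80000; try (D,hash)→10320, (E,hash)→16320, (C,hash)→22920, (A,hash)→30480, (D,merge)→56920, (D,nl_idx)→115120 …(+10); best=10320 via (D,hash)

cost=10320; order=B,A,C,E,D; methods=nl_idx,nl_idx,hash,hash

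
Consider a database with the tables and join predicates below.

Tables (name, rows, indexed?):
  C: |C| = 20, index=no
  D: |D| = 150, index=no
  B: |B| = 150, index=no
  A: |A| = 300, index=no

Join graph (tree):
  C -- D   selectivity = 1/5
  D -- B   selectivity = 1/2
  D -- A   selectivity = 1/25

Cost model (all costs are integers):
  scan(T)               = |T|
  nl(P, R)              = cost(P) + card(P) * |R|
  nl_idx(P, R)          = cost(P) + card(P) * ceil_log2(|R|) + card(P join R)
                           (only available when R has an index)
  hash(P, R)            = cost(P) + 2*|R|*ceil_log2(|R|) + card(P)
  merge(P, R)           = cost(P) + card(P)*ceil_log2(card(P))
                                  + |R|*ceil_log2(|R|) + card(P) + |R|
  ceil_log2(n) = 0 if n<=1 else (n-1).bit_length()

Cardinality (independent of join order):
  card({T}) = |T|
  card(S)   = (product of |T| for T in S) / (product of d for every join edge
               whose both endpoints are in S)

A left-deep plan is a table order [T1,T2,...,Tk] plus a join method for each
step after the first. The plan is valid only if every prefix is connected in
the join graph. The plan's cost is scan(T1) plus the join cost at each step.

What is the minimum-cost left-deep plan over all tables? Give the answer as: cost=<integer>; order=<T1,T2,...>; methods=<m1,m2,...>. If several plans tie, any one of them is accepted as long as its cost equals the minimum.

cost=14600; order=A,D,C,B; methods=hash,hash,hash

Selinger DP (subsets sized 1..n):
  {C}: scan cost=20, card=20
  {D}: scan cost=150, card=150
  {B}: scan cost=150, card=150
  {A}: scan cost=300, card=300
  {CD}: card=600; try (C,hash)→500, (D,merge)→1490, (C,merge)→1620, (D,hash)→2440, (D,nl)→3020, (C,nl)→3150; best=500 via (C,hash)
  {BD}: card=11250; try (D,hash)→2700, (B,hash)→2700, (D,merge)→2850, (B,merge)→2850, (D,nl)→22650, (B,nl)→22650; best=2700 via (D,hash)
  {AD}: card=1800; try (D,hash)→3000, (A,merge)→4500, (D,merge)→4650, (A,hash)→5700, (A,nl)→45150, (D,nl)→45300; best=3000 via (D,hash)
  {BCD}: card=45000; try (B,hash)→3500, (B,merge)→8450, (C,hash)→14150, (B,nl)→90500, (C,merge)→171570, (C,nl)→227700; best=3500 via (B,hash)
  {ACD}: card=7200; try (C,hash)→5000, (A,hash)→6500, (A,merge)→10100, (C,merge)→24720, (C,nl)→39000, (A,nl)→180500; best=5000 via (C,hash)
  {ABD}: card=135000; try (B,hash)→7200, (A,hash)→19350, (B,merge)→25950, (A,merge)→174450, (B,nl)→273000, (A,nl)→3377700; best=7200 via (B,hash)
  {ABCD}: card=540000; try (B,hash)→14600, (A,hash)→53900, (B,merge)→107150, (C,hash)→142400, (A,merge)→771500, (B,nl)→1085000 …(+3); best=14600 via (B,hash)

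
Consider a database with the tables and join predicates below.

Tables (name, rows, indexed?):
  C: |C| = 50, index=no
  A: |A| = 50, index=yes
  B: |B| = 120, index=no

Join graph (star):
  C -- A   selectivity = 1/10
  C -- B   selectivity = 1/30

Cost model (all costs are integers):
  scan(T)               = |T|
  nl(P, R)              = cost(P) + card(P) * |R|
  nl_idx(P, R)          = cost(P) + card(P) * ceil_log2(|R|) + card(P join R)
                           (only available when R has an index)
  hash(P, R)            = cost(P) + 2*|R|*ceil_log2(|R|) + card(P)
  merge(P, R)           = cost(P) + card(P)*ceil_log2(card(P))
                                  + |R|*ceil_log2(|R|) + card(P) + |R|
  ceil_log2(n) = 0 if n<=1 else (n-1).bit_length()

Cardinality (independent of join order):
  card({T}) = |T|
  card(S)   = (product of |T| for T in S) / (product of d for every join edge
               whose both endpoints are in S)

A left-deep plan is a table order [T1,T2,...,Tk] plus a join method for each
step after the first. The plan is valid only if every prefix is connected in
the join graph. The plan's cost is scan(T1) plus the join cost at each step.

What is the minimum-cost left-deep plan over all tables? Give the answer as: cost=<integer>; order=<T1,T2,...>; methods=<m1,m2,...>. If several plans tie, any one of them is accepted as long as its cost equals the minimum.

Selinger DP (subsets sized 1..n):
  {C}: scan cost=50, card=50
  {A}: scan cost=50, card=50
  {B}: scan cost=120, card=120
  {AC}: card=250; try (A,nl_idx)→600, (C,hash)→700, (A,hash)→700, (C,merge)→750, (A,merge)→750, (C,nl)→2550 …(+1); best=600 via (A,nl_idx)
  {BC}: card=200; try (C,hash)→840, (B,merge)→1360, (C,merge)→1430, (B,hash)→1780, (B,nl)→6050, (C,nl)→6120; best=840 via (C,hash)
  {ABC}: card=1000; try (A,hash)→1640, (B,hash)→2530, (A,merge)→2990, (A,nl_idx)→3040, (B,merge)→3810, (A,nl)→10840 …(+1); best=1640 via (A,hash)

cost=1640; order=B,C,A; methods=hash,hash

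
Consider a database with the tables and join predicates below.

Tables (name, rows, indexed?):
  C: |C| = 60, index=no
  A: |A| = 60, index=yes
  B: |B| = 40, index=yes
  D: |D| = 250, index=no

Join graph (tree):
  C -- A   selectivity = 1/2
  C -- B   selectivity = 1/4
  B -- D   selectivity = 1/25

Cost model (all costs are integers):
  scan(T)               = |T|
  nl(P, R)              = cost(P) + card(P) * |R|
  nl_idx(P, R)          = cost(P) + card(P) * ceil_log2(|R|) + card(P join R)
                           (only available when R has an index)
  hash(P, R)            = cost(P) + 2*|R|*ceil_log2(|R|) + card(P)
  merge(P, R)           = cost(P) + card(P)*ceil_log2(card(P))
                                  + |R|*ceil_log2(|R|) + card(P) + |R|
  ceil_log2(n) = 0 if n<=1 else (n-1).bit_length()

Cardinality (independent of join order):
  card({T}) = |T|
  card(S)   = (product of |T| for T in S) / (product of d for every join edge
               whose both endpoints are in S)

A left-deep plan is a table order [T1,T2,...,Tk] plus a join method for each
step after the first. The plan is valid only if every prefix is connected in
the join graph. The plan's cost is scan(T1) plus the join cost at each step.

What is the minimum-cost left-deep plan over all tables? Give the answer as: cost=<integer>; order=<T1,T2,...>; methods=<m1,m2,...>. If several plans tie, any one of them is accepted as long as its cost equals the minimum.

cost=8820; order=D,B,C,A; methods=hash,hash,hash

Selinger DP (subsets sized 1..n):
  {C}: scan cost=60, card=60
  {A}: scan cost=60, card=60
  {B}: scan cost=40, card=40
  {D}: scan cost=250, card=250
  {AC}: card=1800; try (C,hash)→840, (A,hash)→840, (C,merge)→900, (A,merge)→900, (A,nl_idx)→2220, (C,nl)→3660 …(+1); best=840 via (C,hash)
  {BC}: card=600; try (B,hash)→600, (C,merge)→740, (B,merge)→760, (C,hash)→800, (B,nl_idx)→1020, (C,nl)→2440 …(+1); best=600 via (B,hash)
  {BD}: card=400; try (B,hash)→980, (B,nl_idx)→2150, (D,merge)→2570, (B,merge)→2780, (D,hash)→4080, (D,nl)→10040 …(+1); best=980 via (B,hash)
  {ABC}: card=18000; try (A,hash)→1920, (B,hash)→3120, (A,merge)→7620, (A,nl_idx)→22200, (B,merge)→22720, (B,nl_idx)→29640 …(+2); best=1920 via (A,hash)
  {BCD}: card=6000; try (C,hash)→2100, (D,hash)→5200, (C,merge)→5400, (D,merge)→9450, (C,nl)→24980, (D,nl)→150600; best=2100 via (C,hash)
  {ABCD}: card=180000; try (A,hash)→8820, (D,hash)→23920, (A,merge)→86520, (A,nl_idx)→218100, (D,merge)→292170, (A,nl)→362100 …(+1); best=8820 via (A,hash)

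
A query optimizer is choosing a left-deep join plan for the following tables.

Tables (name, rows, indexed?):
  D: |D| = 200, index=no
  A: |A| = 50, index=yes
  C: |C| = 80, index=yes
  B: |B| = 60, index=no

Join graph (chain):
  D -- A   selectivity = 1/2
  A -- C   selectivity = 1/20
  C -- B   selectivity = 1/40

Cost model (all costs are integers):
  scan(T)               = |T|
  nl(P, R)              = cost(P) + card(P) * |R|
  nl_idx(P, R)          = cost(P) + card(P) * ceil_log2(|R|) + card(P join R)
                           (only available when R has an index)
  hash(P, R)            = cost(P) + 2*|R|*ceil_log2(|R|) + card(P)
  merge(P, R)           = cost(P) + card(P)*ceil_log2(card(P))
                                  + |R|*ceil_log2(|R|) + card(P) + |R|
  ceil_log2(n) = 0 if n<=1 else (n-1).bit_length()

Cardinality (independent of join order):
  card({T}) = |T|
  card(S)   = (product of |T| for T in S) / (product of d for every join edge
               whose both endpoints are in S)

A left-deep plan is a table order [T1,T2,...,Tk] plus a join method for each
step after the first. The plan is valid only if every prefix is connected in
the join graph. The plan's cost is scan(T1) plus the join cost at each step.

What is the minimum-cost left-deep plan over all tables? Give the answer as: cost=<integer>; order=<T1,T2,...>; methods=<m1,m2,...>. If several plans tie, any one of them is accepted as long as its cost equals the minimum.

Selinger DP (subsets sized 1..n):
  {D}: scan cost=200, card=200
  {A}: scan cost=50, card=50
  {C}: scan cost=80, card=80
  {B}: scan cost=60, card=60
  {AD}: card=5000; try (A,hash)→1000, (D,merge)→2200, (A,merge)→2350, (D,hash)→3300, (A,nl_idx)→6400, (D,nl)→10050 …(+1); best=1000 via (A,hash)
  {AC}: card=200; try (C,nl_idx)→600, (A,hash)→760, (A,nl_idx)→760, (C,merge)→1040, (A,merge)→1070, (C,hash)→1220 …(+2); best=600 via (C,nl_idx)
  {BC}: card=120; try (C,nl_idx)→600, (B,hash)→880, (C,merge)→1120, (B,merge)→1140, (C,hash)→1240, (C,nl)→4860 …(+1); best=600 via (C,nl_idx)
  {ACD}: card=20000; try (D,hash)→4000, (D,merge)→4200, (C,hash)→7120, (D,nl)→40600, (C,nl_idx)→56000, (C,merge)→71640 …(+1); best=4000 via (D,hash)
  {ABC}: card=300; try (A,hash)→1320, (B,hash)→1520, (A,nl_idx)→1620, (A,merge)→1910, (B,merge)→2820, (A,nl)→6600 …(+1); best=1320 via (A,hash)
  {ABCD}: card=30000; try (D,hash)→4820, (D,merge)→6120, (B,hash)→24720, (D,nl)→61320, (B,merge)→324420, (B,nl)→1204000; best=4820 via (D,hash)

cost=4820; order=B,C,A,D; methods=nl_idx,hash,hash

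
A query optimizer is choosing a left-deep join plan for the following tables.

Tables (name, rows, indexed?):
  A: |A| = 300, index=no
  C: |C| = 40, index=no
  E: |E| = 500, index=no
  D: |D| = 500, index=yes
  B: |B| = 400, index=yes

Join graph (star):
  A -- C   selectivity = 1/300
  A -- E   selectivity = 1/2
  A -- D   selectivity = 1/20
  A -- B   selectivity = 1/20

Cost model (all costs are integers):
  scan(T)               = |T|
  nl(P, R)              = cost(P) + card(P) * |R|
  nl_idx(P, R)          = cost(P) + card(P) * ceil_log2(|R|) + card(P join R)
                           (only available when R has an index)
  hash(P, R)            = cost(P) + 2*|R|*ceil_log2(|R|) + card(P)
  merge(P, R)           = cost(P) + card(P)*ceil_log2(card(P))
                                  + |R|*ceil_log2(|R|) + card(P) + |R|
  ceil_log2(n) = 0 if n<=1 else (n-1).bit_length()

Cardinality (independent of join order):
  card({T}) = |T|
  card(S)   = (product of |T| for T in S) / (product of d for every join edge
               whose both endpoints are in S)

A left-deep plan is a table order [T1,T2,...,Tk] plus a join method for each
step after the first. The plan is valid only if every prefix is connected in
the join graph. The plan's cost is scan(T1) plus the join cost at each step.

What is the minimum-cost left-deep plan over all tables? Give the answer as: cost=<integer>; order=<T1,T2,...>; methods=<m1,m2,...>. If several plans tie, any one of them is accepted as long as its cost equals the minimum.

cost=39640; order=A,C,D,B,E; methods=hash,nl_idx,hash,hash

Selinger DP (subsets sized 1..n):
  {A}: scan cost=300, card=300
  {C}: scan cost=40, card=40
  {E}: scan cost=500, card=500
  {D}: scan cost=500, card=500
  {B}: scan cost=400, card=400
  {AC}: card=40; try (C,hash)→1080, (A,merge)→3320, (C,merge)→3580, (A,hash)→5480, (A,nl)→12040, (C,nl)→12300; best=1080 via (C,hash)
  {AE}: card=75000; try (A,hash)→6400, (E,merge)→8300, (A,merge)→8500, (E,hash)→9600, (E,nl)→150300, (A,nl)→150500; best=6400 via (A,hash)
  {AD}: card=7500; try (A,hash)→6400, (D,merge)→8300, (A,merge)→8500, (D,hash)→9600, (D,nl_idx)→10500, (D,nl)→150300 …(+1); best=6400 via (A,hash)
  {AB}: card=6000; try (A,hash)→6200, (B,merge)→7300, (A,merge)→7400, (B,hash)→7800, (B,nl_idx)→9000, (B,nl)→120300 …(+1); best=6200 via (A,hash)
  {ACE}: card=10000; try (E,merge)→6360, (E,hash)→10120, (E,nl)→21080, (C,hash)→81880, (C,merge)→1356680, (C,nl)→3006400; best=6360 via (E,merge)
  {ACD}: card=1000; try (D,nl_idx)→2440, (D,merge)→6360, (D,hash)→10120, (C,hash)→14380, (D,nl)→21080, (C,merge)→111680 …(+1); best=2440 via (D,nl_idx)
  {ABC}: card=800; try (B,nl_idx)→2240, (B,merge)→5360, (B,hash)→8320, (C,hash)→12680, (B,nl)→17080, (C,merge)→90480 …(+1); best=2240 via (B,nl_idx)
  {ADE}: card=1875000; try (E,hash)→22900, (D,hash)→90400, (E,merge)→116400, (D,merge)→1361400, (D,nl_idx)→2556400, (E,nl)→3756400 …(+1); best=22900 via (E,hash)
  {ABE}: card=1500000; try (E,hash)→21200, (B,hash)→88600, (E,merge)→95200, (B,merge)→1360400, (B,nl_idx)→2181400, (E,nl)→3006200 …(+1); best=21200 via (E,hash)
  {ABD}: card=150000; try (B,hash)→21100, (D,hash)→21200, (D,merge)→95200, (B,merge)→115400, (D,nl_idx)→210200, (B,nl_idx)→223900 …(+2); best=21100 via (B,hash)
  {ACDE}: card=250000; try (E,hash)→12440, (E,merge)→18440, (D,hash)→25360, (D,merge)→161360, (D,nl_idx)→346360, (E,nl)→502440 …(+4); best=12440 via (E,hash)
  {ABCE}: card=200000; try (E,hash)→12040, (E,merge)→16040, (B,hash)→23560, (B,merge)→160360, (B,nl_idx)→296360, (E,nl)→402240 …(+4); best=12040 via (E,hash)
  {ABCD}: card=20000; try (B,hash)→10640, (D,hash)→12040, (D,merge)→16040, (B,merge)→17440, (D,nl_idx)→29440, (B,nl_idx)→31440 …(+5); best=10640 via (B,hash)
  {ABDE}: card=37500000; try (E,hash)→180100, (D,hash)→1530200, (B,hash)→1905100, (E,merge)→2876100, (D,merge)→33026200, (B,merge)→41276900 …(+5); best=180100 via (E,hash)
  {ABCDE}: card=5000000; try (E,hash)→39640, (D,hash)→221040, (B,hash)→269640, (E,merge)→335640, (D,merge)→3817040, (B,merge)→4766440 …(+8); best=39640 via (E,hash)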